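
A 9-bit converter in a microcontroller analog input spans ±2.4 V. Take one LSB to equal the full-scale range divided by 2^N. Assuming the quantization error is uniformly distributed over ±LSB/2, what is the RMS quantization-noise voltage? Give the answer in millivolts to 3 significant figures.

The full-scale span is 2.4 − (-2.4) = 4.8 V.
Step size = 4.8/512 V = 9.3750 mV.
V_rms = LSB/√12 = 9.3750 mV / √12 = 2.71 mV.

2.71 mV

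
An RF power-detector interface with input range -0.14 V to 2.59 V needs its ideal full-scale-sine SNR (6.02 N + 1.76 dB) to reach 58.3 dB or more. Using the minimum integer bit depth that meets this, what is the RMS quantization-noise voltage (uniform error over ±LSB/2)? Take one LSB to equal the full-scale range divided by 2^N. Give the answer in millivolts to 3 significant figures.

Range = 2.59 − (-0.14) = 2.73 V.
Required N = ⌈(58.3 − 1.76)/6.02⌉ = ⌈9.392⌉ = 10.
One LSB is 2.73 V / 1024 = 2.6660 mV.
σ_q = LSB/√12 = 2.6660 mV/3.4641 = 0.770 mV.

0.770 mV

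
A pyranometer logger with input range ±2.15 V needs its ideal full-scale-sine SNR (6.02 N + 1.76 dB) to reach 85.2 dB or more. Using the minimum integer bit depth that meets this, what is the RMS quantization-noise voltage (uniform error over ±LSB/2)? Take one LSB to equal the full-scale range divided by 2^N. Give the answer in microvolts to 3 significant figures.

75.8 µV

Full-scale range = 2.15 V − (-2.15 V) = 4.3 V.
6.02 N + 1.76 ≥ 85.2 gives N ≥ 13.860, so the minimum integer is 14.
LSB = 4.3 V / 2^14 = 262.45 µV.
RMS noise = LSB/√12 = 75.8 µV.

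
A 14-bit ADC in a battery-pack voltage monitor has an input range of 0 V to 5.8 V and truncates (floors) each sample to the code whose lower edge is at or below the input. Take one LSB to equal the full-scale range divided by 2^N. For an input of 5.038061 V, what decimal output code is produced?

14231

Full-scale range = 5.8 V. LSB = 5.8 V / 2^14 ≈ 354.0 µV.
V_in − V_min = 5.038061 − (0) = 5.038061 V.
Divide by LSB: 5.038061 × 16384/5.8 = 14231.6537.
Truncating gives code 14231.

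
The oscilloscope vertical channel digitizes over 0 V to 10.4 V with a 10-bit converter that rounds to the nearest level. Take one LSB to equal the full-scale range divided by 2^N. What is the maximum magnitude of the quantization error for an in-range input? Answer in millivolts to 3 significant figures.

Range is 10.4 V.
LSB = 10.4 V / 2^10 = 10.156 mV.
A rounding quantizer has |error| ≤ LSB/2 = 5.08 mV.

5.08 mV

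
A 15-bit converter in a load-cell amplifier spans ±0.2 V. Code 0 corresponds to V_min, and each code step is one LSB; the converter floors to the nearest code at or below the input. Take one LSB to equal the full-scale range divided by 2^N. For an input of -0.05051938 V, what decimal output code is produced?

Full-scale range = 0.2 V − (-0.2 V) = 0.4 V. LSB = 0.4 V / 2^15 ≈ 12.21 µV.
(V_in − V_min) × 2^15/range = (-0.05051938 − (-0.2)) × 32768/0.4 = 12245.452.
Floor → code = 12245.

12245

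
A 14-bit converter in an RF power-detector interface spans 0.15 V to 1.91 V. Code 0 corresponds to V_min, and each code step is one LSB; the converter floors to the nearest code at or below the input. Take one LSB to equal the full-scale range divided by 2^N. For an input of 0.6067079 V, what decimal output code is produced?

4251

The full-scale span is 1.91 − (0.15) = 1.76 V. LSB = 1.76 V / 2^14 ≈ 107.4 µV.
(V_in − V_min) × 2^14/range = (0.6067079 − (0.15)) × 16384/1.76 = 4251.535.
Floor → code = 4251.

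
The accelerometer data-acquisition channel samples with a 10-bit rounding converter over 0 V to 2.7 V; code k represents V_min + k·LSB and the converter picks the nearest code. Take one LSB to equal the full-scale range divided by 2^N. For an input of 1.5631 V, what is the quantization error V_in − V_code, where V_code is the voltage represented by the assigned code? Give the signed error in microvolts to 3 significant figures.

−474 µV

Full-scale range = 2.7 V. LSB = 2.7 V / 2^10 ≈ 2.637 mV.
Position in LSBs: (1.5631 − (0)) × 1024/2.7 = 592.8201; rounding gives k = 593.
V_code = 0 + (593/1024) × 2.7 = 1.563574219 V.
Error = V_in − V_code = 1.5631 − (1.563574219) = −474 µV.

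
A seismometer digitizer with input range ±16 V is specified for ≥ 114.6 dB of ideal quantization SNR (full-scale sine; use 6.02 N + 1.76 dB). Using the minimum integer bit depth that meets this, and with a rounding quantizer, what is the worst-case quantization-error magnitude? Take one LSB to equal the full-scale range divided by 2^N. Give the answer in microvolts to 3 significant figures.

30.5 µV

Full-scale range = 16 V − (-16 V) = 32 V.
Solving 6.02 N ≥ 114.6 − 1.76: N ≥ 18.744. Round up → N = 19.
Step size = 32/524288 V = 61.035 µV.
Half an LSB is 30.5 µV.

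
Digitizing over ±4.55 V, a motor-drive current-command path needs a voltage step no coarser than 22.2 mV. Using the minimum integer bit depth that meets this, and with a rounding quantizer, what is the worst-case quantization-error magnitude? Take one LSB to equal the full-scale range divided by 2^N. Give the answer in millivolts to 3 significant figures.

8.89 mV

Full-scale range = 4.55 V − (-4.55 V) = 9.1 V.
Required number of levels: 9.1/22.2 mV = 409.91; smallest N with 2^N ≥ that is 9.
LSB = 9.1 V / 2^9 = 17.773 mV.
Half an LSB is 8.89 mV.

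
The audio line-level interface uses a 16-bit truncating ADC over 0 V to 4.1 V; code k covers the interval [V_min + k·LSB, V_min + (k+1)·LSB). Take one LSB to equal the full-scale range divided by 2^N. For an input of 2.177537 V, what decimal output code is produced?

Span = 4.1 V. LSB = 4.1 V / 2^16 ≈ 62.56 µV.
code = ⌊(V_in − V_min)/LSB⌋ = ⌊(V_in − V_min) × 2^16 / range⌋
     = ⌊(2.177537 − (0)) × 65536 / 4.1⌋ = ⌊2.177537 × 65536/4.1⌋
     = ⌊34806.601⌋ = 34806.

34806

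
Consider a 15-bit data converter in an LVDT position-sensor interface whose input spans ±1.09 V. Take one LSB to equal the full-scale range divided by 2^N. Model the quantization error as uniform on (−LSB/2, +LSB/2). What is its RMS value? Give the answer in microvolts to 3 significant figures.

The full-scale span is 1.09 − (-1.09) = 2.18 V.
LSB = 2.18 V ÷ 2^15 = 2.18/32768 V = 66.528 µV.
For a uniform distribution on [−LSB/2, +LSB/2], V_rms = LSB/√12 = 66.528 µV/3.4641 = 19.2 µV.

19.2 µV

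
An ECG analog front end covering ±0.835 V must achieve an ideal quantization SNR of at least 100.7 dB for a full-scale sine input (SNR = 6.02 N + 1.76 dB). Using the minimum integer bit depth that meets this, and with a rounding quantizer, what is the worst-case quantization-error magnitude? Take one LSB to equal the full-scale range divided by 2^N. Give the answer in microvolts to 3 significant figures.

6.37 µV

Span: 0.835 V − (-0.835 V) = 1.67 V.
N ≥ (100.7 − 1.76)/6.02 = 16.435 → N_min = 17.
LSB = 1.67 V / 2^17 = 12.741 µV.
Half an LSB is 6.37 µV.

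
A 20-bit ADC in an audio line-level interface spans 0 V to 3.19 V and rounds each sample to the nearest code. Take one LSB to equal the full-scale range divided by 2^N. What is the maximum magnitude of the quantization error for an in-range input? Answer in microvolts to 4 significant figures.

Span = 3.19 V.
LSB = 3.19 V ÷ 2^20 = 3.19/1048576 V = 3.04222 µV.
Worst-case error for round-to-nearest is half an LSB: 1.521 µV.

1.521 µV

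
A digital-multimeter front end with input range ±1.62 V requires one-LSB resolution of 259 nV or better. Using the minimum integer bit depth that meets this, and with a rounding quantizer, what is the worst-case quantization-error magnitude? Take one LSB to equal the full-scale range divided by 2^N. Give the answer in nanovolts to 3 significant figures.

The full-scale span is 1.62 − (-1.62) = 3.24 V.
3.24 V / 259 nV = 1.251e7. Since 2^23 = 8388608 and 2^24 = 16777216, N = 24.
LSB = 3.24 V ÷ 2^24 = 3.24/16777216 V = 193.12 nV.
|e|_max = LSB/2 = 96.6 nV.

96.6 nV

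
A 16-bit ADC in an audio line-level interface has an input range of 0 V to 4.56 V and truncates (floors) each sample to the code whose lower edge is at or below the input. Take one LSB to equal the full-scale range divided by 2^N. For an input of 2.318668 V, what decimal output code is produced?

33323

V_FS = 4.56 V. LSB = 4.56 V / 2^16 ≈ 69.58 µV.
V_in − V_min = 2.318668 − (0) = 2.318668 V.
Divide by LSB: 2.318668 × 65536/4.56 = 33323.7338.
Truncating gives code 33323.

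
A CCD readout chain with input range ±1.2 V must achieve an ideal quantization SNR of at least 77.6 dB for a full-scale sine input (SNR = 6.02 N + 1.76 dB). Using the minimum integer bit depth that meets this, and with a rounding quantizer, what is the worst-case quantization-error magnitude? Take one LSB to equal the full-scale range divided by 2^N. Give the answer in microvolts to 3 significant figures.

Full-scale range = 1.2 V − (-1.2 V) = 2.4 V.
Solving 6.02 N ≥ 77.6 − 1.76: N ≥ 12.598. Round up → N = 13.
Step size = 2.4/8192 V = 292.97 µV.
Half an LSB is 146 µV.

146 µV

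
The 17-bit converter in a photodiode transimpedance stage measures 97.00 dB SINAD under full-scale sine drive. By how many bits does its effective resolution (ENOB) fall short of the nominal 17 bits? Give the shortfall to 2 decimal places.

1.18 bits

ENOB = (SINAD − 1.76)/6.02 = (97.00 − 1.76)/6.02 = 15.8206 bits.
17 − 15.8206 = 1.18 bits below nominal.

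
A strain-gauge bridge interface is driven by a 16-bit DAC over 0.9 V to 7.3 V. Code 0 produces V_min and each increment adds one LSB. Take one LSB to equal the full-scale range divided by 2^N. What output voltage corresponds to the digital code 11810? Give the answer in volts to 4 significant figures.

2.053 V

Range = 7.3 − (0.9) = 6.4 V. LSB = 6.4 V / 2^16.
V_out = 0.9 + 11810 × (6.4/65536) V
      = 0.9 V + 1.15332 V = 2.05332 V.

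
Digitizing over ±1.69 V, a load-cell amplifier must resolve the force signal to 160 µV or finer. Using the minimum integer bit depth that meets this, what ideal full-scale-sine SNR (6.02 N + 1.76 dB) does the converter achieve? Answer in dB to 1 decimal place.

92.1 dB

Full-scale range = 1.69 V − (-1.69 V) = 3.38 V.
3.38 V / 160 µV = 21120. Since 2^14 = 16384 and 2^15 = 32768, N = 15.
SNR = 6.02 × 15 + 1.76 = 92.06 dB.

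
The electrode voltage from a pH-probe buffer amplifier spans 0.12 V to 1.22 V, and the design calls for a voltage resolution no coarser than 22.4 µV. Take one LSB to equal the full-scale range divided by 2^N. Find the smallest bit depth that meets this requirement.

The full-scale span is 1.22 − (0.12) = 1.1 V.
Levels needed ≥ 1.1/22.4 µV = 49110. 2^16 = 65536 suffices, so N_min = 16.

16 bits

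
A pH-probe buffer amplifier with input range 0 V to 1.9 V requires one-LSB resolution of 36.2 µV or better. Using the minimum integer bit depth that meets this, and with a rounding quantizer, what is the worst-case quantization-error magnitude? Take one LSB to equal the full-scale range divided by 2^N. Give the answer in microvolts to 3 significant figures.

14.5 µV

Range is 1.9 V.
Need 2^N ≥ 1.9 V / 36.2 µV = 52490 → N_min = 16.
One LSB is 1.9 V / 65536 = 28.992 µV.
|e|_max = LSB/2 = 14.5 µV.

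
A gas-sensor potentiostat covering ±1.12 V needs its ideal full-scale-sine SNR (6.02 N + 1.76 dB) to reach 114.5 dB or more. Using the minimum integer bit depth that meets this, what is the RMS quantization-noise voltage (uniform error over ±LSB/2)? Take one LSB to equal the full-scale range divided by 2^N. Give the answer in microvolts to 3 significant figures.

1.23 µV

Full-scale range = 1.12 V − (-1.12 V) = 2.24 V.
Required N = ⌈(114.5 − 1.76)/6.02⌉ = ⌈18.728⌉ = 19.
LSB = 2.24 V / 2^19 = 4.2725 µV.
V_rms = LSB/√12 = 1.23 µV.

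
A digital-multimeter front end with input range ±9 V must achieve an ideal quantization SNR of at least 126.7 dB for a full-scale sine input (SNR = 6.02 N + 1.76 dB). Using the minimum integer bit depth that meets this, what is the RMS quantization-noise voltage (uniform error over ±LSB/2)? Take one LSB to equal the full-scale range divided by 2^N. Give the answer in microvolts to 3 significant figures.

2.48 µV

Span: 9 V − (-9 V) = 18 V.
6.02 N + 1.76 ≥ 126.7 gives N ≥ 20.754, so the minimum integer is 21.
LSB = 18 V ÷ 2^21 = 18/2097152 V = 8.5831 µV.
V_rms = LSB/√12 = 2.48 µV.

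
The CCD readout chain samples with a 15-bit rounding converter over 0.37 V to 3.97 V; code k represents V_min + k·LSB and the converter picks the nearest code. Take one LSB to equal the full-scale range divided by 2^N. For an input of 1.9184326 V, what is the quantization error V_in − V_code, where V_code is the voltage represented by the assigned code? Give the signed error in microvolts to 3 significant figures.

+19.5 µV

Span: 3.97 V − (0.37 V) = 3.6 V. LSB = 3.6 V / 2^15 ≈ 109.9 µV.
Position in LSBs: (1.9184326 − (0.37)) × 32768/3.6 = 14094.1776; rounding gives k = 14094.
V_code = 0.37 + (14094/32768) × 3.6 = 1.9184130859 V.
e = 1.9184326 − (1.9184130859) = +19.5 µV.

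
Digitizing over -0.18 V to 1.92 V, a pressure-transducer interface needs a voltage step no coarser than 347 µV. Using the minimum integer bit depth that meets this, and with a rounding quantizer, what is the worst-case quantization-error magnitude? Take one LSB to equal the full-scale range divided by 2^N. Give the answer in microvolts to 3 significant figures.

Range = 1.92 − (-0.18) = 2.1 V.
Required number of levels: 2.1/347 µV = 6051.9; smallest N with 2^N ≥ that is 13.
Step size = 2.1/8192 V = 256.35 µV.
|e|_max = LSB/2 = 128 µV.

128 µV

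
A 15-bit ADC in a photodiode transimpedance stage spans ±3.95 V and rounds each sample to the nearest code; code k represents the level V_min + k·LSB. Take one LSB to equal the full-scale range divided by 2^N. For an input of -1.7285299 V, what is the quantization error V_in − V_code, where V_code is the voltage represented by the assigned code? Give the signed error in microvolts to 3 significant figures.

Full-scale range = 3.95 V − (-3.95 V) = 7.9 V. LSB = 7.9 V / 2^15 ≈ 241.1 µV.
(V_in − V_min)/LSB = (-1.7285299 − (-3.95)) × 32768/7.9 = 9214.3205 → nearest code k = 9214.
V_code = V_min + k × range/2^15 = -3.95 + 9214 × 7.9/32768 = -1.7286071777 V.
e = -1.7285299 − (-1.7286071777) = +77.3 µV.

+77.3 µV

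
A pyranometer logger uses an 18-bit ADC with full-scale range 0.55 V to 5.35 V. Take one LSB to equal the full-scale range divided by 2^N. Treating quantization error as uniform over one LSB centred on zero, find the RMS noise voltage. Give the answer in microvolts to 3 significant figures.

The full-scale span is 5.35 − (0.55) = 4.8 V.
LSB = 4.8 V / 2^18 = 18.311 µV.
σ_q = LSB/√12 = 18.311 µV/3.4641 = 5.29 µV.

5.29 µV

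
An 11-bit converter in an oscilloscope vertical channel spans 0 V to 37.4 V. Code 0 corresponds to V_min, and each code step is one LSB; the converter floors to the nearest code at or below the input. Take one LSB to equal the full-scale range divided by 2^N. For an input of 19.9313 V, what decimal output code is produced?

1091

V_FS = 37.4 V. LSB = 37.4 V / 2^11 ≈ 18.26 mV.
V_in − V_min = 19.9313 − (0) = 19.9313 V.
Divide by LSB: 19.9313 × 2048/37.4 = 1091.4252.
Truncating gives code 1091.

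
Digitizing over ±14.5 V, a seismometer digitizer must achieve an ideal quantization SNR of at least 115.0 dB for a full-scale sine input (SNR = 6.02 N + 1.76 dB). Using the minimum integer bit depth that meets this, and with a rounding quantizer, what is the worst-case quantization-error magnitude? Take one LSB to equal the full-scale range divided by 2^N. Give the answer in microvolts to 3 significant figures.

Span: 14.5 V − (-14.5 V) = 29 V.
Required N = ⌈(115.0 − 1.76)/6.02⌉ = ⌈18.811⌉ = 19.
Step size = 29/524288 V = 55.313 µV.
Half an LSB is 27.7 µV.

27.7 µV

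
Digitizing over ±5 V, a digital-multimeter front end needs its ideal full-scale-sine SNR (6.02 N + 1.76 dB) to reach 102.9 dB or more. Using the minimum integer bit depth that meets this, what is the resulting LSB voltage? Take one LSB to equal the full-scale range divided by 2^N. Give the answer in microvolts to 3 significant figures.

Span: 5 V − (-5 V) = 10 V.
Required N = ⌈(102.9 − 1.76)/6.02⌉ = ⌈16.801⌉ = 17.
Step size = 10/131072 V = 76.3 µV.

76.3 µV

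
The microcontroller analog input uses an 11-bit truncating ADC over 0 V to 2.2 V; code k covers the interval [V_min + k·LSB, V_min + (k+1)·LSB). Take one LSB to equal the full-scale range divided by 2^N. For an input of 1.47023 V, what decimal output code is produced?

1368

Range is 2.2 V. LSB = 2.2 V / 2^11 ≈ 1.074 mV.
V_in − V_min = 1.47023 − (0) = 1.47023 V.
Divide by LSB: 1.47023 × 2048/2.2 = 1368.6505.
Truncating gives code 1368.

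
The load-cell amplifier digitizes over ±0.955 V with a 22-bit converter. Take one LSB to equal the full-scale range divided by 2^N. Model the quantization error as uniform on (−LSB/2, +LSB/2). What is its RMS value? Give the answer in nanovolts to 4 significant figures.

131.5 nV

The full-scale span is 0.955 − (-0.955) = 1.91 V.
Step size = 1.91/4194304 V = 455.379 nV.
For a uniform distribution on [−LSB/2, +LSB/2], V_rms = LSB/√12 = 455.379 nV/3.4641 = 131.5 nV.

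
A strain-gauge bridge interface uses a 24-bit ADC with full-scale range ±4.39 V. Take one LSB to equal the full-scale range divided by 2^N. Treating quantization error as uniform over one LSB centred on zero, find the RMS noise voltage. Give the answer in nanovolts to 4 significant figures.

Full-scale range = 4.39 V − (-4.39 V) = 8.78 V.
One LSB is 8.78 V / 16777216 = 0.523329 µV.
σ_q = LSB/√12 = 0.523329 µV/3.4641 = 151.1 nV.

151.1 nV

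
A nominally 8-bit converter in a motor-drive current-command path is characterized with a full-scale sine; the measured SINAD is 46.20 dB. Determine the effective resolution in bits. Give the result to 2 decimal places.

7.38 bits

ENOB = (46.20 − 1.76)/6.02 = 7.3821 bits.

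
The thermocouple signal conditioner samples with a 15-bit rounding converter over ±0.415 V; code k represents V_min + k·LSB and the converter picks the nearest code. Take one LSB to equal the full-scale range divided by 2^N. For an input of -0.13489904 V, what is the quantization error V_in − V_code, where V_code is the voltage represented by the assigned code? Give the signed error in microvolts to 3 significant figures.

+6.36 µV

The full-scale span is 0.415 − (-0.415) = 0.83 V. LSB = 0.83 V / 2^15 ≈ 25.33 µV.
(-0.13489904 − (-0.415)) / LSB = 0.28010096 × 32768/0.83 = 11058.2509. Nearest integer: k = 11058.
V_code = -0.415 + (11058/32768) × 0.83 = -0.13490539551 V.
V_in − V_code = -0.13489904 − (-0.13490539551) = +6.36 µV.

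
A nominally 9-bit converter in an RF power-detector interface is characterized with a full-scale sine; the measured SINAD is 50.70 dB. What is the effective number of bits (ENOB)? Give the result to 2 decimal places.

ENOB = (SINAD − 1.76) / 6.02 = (50.70 − 1.76) / 6.02 = 48.94 / 6.02 = 8.1296.

8.13 bits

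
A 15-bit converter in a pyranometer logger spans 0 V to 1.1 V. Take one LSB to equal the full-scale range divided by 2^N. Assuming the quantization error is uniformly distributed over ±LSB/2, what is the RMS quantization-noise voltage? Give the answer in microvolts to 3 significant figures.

Full-scale range = 1.1 V.
One LSB is 1.1 V / 32768 = 33.569 µV.
For a uniform distribution on [−LSB/2, +LSB/2], V_rms = LSB/√12 = 33.569 µV/3.4641 = 9.69 µV.

9.69 µV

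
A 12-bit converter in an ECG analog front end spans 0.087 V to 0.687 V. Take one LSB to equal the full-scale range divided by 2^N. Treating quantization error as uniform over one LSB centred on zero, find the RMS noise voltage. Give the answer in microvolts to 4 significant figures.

Full-scale range = 0.687 V − (0.087 V) = 0.6 V.
LSB = 0.6 V ÷ 2^12 = 0.6/4096 V = 146.484 µV.
σ_q = LSB/√12 = 146.484 µV/3.4641 = 42.29 µV.

42.29 µV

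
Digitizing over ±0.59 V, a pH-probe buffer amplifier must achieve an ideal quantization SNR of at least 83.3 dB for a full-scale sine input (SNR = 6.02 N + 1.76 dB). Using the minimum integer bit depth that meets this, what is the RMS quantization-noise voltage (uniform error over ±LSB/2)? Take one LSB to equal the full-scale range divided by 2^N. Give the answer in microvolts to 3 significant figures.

Full-scale range = 0.59 V − (-0.59 V) = 1.18 V.
Solving 6.02 N ≥ 83.3 − 1.76: N ≥ 13.545. Round up → N = 14.
One LSB is 1.18 V / 16384 = 72.021 µV.
RMS noise = LSB/√12 = 20.8 µV.

20.8 µV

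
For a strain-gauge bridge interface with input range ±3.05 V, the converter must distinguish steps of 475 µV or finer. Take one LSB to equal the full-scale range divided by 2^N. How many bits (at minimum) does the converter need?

14 bits

Full-scale range = 3.05 V − (-3.05 V) = 6.1 V.
6.1 V / 475 µV = 12840. Since 2^13 = 8192 and 2^14 = 16384, N = 14.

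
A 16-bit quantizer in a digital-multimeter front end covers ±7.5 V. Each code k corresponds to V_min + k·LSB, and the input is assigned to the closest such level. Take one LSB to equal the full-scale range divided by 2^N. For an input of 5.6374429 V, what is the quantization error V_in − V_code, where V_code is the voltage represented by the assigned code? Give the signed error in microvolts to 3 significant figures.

Span: 7.5 V − (-7.5 V) = 15 V. LSB = 15 V / 2^16 ≈ 228.9 µV.
Position in LSBs: (5.6374429 − (-7.5)) × 65536/15 = 57398.3639; rounding gives k = 57398.
V_code = -7.5 + (57398/65536) × 15 = 5.6373596191 V.
V_in − V_code = 5.6374429 − (5.6373596191) = +83.3 µV.

+83.3 µV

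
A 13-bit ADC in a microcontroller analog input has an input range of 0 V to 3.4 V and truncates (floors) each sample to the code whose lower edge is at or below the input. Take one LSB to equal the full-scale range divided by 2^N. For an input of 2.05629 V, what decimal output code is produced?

4954

Span = 3.4 V. LSB = 3.4 V / 2^13 ≈ 415.0 µV.
(V_in − V_min) × 2^13/range = (2.05629 − (0)) × 8192/3.4 = 4954.449.
Floor → code = 4954.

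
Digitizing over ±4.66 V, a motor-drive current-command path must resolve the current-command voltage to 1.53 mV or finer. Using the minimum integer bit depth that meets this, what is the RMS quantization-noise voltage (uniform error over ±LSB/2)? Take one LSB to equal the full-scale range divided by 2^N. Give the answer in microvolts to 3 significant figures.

The full-scale span is 4.66 − (-4.66) = 9.32 V.
Need 2^N ≥ 9.32 V / 1.53 mV = 6092 → N_min = 13.
LSB = 9.32 V ÷ 2^13 = 9.32/8192 V = 1.1377 mV.
RMS noise = LSB/√12 = 328 µV.

328 µV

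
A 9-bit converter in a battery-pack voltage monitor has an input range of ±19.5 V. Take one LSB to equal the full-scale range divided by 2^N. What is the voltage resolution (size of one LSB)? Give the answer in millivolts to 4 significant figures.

76.17 mV

Full-scale range = 19.5 V − (-19.5 V) = 39 V.
Number of codes = 2^9 = 512.
One LSB is 39 V / 512 = 76.17 mV.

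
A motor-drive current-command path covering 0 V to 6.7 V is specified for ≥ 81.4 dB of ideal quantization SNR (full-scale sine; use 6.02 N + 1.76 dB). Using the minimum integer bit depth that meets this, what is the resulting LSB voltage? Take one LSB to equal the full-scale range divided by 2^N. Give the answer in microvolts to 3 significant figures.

409 µV

V_FS = 6.7 V.
N ≥ (81.4 − 1.76)/6.02 = 13.229 → N_min = 14.
LSB = 6.7 V / 2^14 = 409 µV.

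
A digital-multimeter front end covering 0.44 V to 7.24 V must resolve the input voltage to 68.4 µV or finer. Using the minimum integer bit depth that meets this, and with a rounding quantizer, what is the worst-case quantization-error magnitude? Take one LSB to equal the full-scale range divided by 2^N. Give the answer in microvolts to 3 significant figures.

25.9 µV

The full-scale span is 7.24 − (0.44) = 6.8 V.
Levels needed ≥ 6.8/68.4 µV = 99420. 2^17 = 131072 suffices, so N_min = 17.
One LSB is 6.8 V / 131072 = 51.880 µV.
Half an LSB is 25.9 µV.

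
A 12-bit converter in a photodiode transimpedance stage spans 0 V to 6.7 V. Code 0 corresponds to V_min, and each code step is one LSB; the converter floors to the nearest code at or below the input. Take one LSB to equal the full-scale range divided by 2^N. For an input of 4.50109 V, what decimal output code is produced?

Range is 6.7 V. LSB = 6.7 V / 2^12 ≈ 1.636 mV.
V_in − V_min = 4.50109 − (0) = 4.50109 V.
Divide by LSB: 4.50109 × 4096/6.7 = 2751.7111.
Truncating gives code 2751.

2751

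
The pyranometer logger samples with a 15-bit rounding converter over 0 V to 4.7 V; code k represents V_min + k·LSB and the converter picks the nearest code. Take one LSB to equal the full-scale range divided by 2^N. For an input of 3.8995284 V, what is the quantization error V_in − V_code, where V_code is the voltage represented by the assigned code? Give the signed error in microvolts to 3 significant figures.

+25.8 µV

Full-scale range = 4.7 V. LSB = 4.7 V / 2^15 ≈ 143.4 µV.
(V_in − V_min)/LSB = (3.8995284 − (0)) × 32768/4.7 = 27187.1801 → nearest code k = 27187.
V_code = 0 + (27187/32768) × 4.7 = 3.8995025635 V.
V_in − V_code = 3.8995284 − (3.8995025635) = +25.8 µV.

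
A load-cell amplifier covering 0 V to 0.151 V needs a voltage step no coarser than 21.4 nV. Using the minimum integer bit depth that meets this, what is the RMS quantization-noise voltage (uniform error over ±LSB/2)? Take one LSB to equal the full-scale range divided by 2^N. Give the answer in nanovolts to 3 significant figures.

5.20 nV

V_FS = 0.151 V.
Levels needed ≥ 0.151/21.4 nV = 7.056e6. 2^23 = 8388608 suffices, so N_min = 23.
LSB = 0.151 V ÷ 2^23 = 0.151/8388608 V = 18.001 nV.
V_rms = LSB/√12 = 5.20 nV.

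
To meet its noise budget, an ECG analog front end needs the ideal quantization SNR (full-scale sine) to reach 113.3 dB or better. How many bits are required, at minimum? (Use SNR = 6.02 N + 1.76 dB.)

19 bits

Required N = ⌈(113.3 − 1.76)/6.02⌉ = ⌈18.528⌉ = 19.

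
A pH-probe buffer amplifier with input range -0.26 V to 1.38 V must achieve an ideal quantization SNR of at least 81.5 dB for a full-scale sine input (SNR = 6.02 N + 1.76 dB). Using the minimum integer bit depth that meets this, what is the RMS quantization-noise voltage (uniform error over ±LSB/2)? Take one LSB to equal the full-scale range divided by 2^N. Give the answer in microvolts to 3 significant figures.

Span: 1.38 V − (-0.26 V) = 1.64 V.
N ≥ (81.5 − 1.76)/6.02 = 13.246 → N_min = 14.
LSB = 1.64 V ÷ 2^14 = 1.64/16384 V = 100.10 µV.
σ_q = LSB/√12 = 100.10 µV/3.4641 = 28.9 µV.

28.9 µV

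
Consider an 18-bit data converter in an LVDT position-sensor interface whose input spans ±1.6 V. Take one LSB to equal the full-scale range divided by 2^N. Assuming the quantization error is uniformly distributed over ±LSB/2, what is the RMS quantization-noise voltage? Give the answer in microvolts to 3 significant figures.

3.52 µV

Range = 1.6 − (-1.6) = 3.2 V.
LSB = 3.2 V / 2^18 = 12.207 µV.
For a uniform distribution on [−LSB/2, +LSB/2], V_rms = LSB/√12 = 12.207 µV/3.4641 = 3.52 µV.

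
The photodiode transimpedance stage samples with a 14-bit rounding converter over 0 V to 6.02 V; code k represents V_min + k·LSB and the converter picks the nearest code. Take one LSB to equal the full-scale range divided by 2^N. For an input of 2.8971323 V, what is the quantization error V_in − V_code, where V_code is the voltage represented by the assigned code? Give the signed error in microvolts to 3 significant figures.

V_FS = 6.02 V. LSB = 6.02 V / 2^14 ≈ 367.4 µV.
Position in LSBs: (2.8971323 − (0)) × 16384/6.02 = 7884.8199; rounding gives k = 7885.
V_code = V_min + k × range/2^14 = 0 + 7885 × 6.02/16384 = 2.8971984863 V.
Error = V_in − V_code = 2.8971323 − (2.8971984863) = −66.2 µV.

−66.2 µV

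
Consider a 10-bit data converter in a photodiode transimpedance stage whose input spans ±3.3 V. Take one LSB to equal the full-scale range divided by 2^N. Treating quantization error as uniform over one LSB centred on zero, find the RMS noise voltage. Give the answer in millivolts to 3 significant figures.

1.86 mV

Range = 3.3 − (-3.3) = 6.6 V.
LSB = 6.6 V / 2^10 = 6.4453 mV.
RMS of a uniform error over width LSB is LSB/√12 = 1.86 mV.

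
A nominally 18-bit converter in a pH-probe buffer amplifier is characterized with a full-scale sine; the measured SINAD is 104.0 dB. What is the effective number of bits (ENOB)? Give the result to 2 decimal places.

16.98 bits

Inverting SNR = 6.02 N + 1.76: N_eff = (104.0 − 1.76)/6.02 = 16.9834.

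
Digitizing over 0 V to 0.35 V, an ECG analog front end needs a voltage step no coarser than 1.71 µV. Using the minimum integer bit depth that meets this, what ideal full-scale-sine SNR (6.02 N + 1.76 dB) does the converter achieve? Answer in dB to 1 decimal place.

Full-scale range = 0.35 V.
Need 2^N ≥ 0.35 V / 1.71 µV = 204700 → N_min = 18.
Ideal SNR at N = 18: 6.02·18 + 1.76 = 110.1 dB.

110.1 dB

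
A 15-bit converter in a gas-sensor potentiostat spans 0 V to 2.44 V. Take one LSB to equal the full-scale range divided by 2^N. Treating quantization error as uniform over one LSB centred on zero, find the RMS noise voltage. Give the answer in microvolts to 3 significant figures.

Full-scale range = 2.44 V.
LSB = 2.44 V / 2^15 = 74.463 µV.
For a uniform distribution on [−LSB/2, +LSB/2], V_rms = LSB/√12 = 74.463 µV/3.4641 = 21.5 µV.

21.5 µV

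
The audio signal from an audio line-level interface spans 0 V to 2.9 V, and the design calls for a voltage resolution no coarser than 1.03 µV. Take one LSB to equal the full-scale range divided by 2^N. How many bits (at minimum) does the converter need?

V_FS = 2.9 V.
2.9 V / 1.03 µV = 2.816e6. Since 2^21 = 2097152 and 2^22 = 4194304, N = 22.

22 bits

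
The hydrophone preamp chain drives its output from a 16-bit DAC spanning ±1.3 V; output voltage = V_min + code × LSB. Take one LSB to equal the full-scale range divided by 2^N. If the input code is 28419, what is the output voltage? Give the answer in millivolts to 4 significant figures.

-172.5 mV

Full-scale range = 1.3 V − (-1.3 V) = 2.6 V. LSB = 2.6 V / 2^16.
V_out = V_min + code × LSB = -1.3 V + 28419 × 2.6 V / 65536
      = -1.3 + 1.12746 = -0.172537 V.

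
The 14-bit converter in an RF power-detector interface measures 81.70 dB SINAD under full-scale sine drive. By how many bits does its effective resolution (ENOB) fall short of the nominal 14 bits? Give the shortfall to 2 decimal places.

N_eff = (81.70 − 1.76)/6.02 = 13.2791 bits.
Shortfall = 14 − 13.2791 = 0.7209 bits.

0.72 bits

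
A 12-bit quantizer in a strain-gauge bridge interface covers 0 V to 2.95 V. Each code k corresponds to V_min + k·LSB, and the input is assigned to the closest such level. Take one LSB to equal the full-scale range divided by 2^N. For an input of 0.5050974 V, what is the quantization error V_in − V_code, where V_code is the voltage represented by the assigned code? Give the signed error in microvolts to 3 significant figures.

Range is 2.95 V. LSB = 2.95 V / 2^12 ≈ 0.7202 mV.
Position in LSBs: (0.5050974 − (0)) × 4096/2.95 = 701.3149; rounding gives k = 701.
V_code = 0 + (701/4096) × 2.95 = 0.5048706055 V.
V_in − V_code = 0.5050974 − (0.5048706055) = +227 µV.

+227 µV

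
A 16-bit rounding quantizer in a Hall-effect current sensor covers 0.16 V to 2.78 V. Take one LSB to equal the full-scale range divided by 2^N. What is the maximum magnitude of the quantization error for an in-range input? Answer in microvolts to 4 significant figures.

19.99 µV

Span: 2.78 V − (0.16 V) = 2.62 V.
One LSB is 2.62 V / 65536 = 39.9780 µV.
A rounding quantizer has |error| ≤ LSB/2 = 19.99 µV.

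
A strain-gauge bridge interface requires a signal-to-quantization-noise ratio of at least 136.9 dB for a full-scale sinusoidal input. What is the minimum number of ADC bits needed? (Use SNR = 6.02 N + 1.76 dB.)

23 bits

N ≥ (136.9 − 1.76)/6.02 = 22.449 → N_min = 23.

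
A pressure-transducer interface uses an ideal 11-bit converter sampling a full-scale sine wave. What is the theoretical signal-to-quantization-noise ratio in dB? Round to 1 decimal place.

68.0 dB

For an ideal N-bit converter with full-scale sine input, SNR = 6.02 N + 1.76 dB. SNR = 6.02 × 11 + 1.76 = 66.22 + 1.76 = 67.98 dB.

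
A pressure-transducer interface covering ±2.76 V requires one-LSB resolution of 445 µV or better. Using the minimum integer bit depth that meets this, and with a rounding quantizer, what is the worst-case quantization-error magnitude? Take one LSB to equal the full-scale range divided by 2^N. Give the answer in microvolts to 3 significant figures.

168 µV

Full-scale range = 2.76 V − (-2.76 V) = 5.52 V.
5.52 V / 445 µV = 12400. Since 2^13 = 8192 and 2^14 = 16384, N = 14.
LSB = 5.52 V ÷ 2^14 = 5.52/16384 V = 336.91 µV.
Half an LSB is 168 µV.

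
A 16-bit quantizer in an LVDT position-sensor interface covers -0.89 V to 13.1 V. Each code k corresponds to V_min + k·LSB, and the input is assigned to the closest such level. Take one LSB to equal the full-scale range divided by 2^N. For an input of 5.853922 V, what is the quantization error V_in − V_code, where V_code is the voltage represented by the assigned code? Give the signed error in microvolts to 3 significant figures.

The full-scale span is 13.1 − (-0.89) = 13.99 V. LSB = 13.99 V / 2^16 ≈ 213.5 µV.
Position in LSBs: (5.853922 − (-0.89)) × 65536/13.99 = 31591.8279; rounding gives k = 31592.
V_code = -0.89 + (31592/65536) × 13.99 = 5.8539587402 V.
V_in − V_code = 5.853922 − (5.8539587402) = −36.7 µV.

−36.7 µV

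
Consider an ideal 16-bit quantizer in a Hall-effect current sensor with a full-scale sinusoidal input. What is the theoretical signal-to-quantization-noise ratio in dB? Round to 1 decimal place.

98.1 dB

For an ideal N-bit converter with full-scale sine input, SNR = 6.02 N + 1.76 dB. SNR = 6.02 × 16 + 1.76 = 96.32 + 1.76 = 98.08 dB.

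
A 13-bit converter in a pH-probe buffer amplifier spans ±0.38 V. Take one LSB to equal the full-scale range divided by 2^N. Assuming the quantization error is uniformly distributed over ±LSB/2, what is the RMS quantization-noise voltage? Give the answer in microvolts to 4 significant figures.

Span: 0.38 V − (-0.38 V) = 0.76 V.
LSB = 0.76 V ÷ 2^13 = 0.76/8192 V = 92.7734 µV.
For a uniform distribution on [−LSB/2, +LSB/2], V_rms = LSB/√12 = 92.7734 µV/3.4641 = 26.78 µV.

26.78 µV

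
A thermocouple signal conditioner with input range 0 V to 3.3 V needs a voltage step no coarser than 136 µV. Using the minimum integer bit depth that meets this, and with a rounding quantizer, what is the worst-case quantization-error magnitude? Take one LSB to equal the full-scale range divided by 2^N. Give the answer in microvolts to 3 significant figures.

Full-scale range = 3.3 V.
Levels needed ≥ 3.3/136 µV = 24260. 2^15 = 32768 suffices, so N_min = 15.
Step size = 3.3/32768 V = 100.71 µV.
|e|_max = LSB/2 = 50.4 µV.

50.4 µV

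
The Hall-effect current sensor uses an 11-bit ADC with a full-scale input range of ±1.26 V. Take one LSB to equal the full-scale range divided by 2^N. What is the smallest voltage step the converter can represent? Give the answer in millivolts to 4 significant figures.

Range = 1.26 − (-1.26) = 2.52 V.
There are 2^11 = 2048 steps.
LSB = 2.52 V ÷ 2^11 = 2.52/2048 V = 1.230 mV.

1.230 mV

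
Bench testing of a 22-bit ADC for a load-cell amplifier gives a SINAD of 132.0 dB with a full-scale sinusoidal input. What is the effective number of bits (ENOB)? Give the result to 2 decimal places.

21.63 bits

ENOB = (SINAD − 1.76) / 6.02 = (132.0 − 1.76) / 6.02 = 130.24 / 6.02 = 21.6346.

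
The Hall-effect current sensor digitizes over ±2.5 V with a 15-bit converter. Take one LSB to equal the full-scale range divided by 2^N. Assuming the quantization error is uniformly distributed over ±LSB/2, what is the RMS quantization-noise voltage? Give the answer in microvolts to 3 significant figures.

Range = 2.5 − (-2.5) = 5 V.
LSB = 5 V / 2^15 = 152.59 µV.
For a uniform distribution on [−LSB/2, +LSB/2], V_rms = LSB/√12 = 152.59 µV/3.4641 = 44.0 µV.

44.0 µV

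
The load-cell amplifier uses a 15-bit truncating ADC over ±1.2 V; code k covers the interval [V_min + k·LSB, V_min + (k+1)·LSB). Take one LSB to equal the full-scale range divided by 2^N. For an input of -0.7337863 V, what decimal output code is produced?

Span: 1.2 V − (-1.2 V) = 2.4 V. LSB = 2.4 V / 2^15 ≈ 73.24 µV.
(V_in − V_min) × 2^15/range = (-0.7337863 − (-1.2)) × 32768/2.4 = 6365.371.
Floor → code = 6365.

6365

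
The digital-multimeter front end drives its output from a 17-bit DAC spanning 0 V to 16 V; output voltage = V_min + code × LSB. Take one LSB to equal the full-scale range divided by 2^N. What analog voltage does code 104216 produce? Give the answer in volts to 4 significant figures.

12.72 V

V_FS = 16 V. LSB = 16 V / 2^17.
V_out = V_min + code × LSB = 0 V + 104216 × 16 V / 131072
      = 0 + 12.7217 = 12.7217 V.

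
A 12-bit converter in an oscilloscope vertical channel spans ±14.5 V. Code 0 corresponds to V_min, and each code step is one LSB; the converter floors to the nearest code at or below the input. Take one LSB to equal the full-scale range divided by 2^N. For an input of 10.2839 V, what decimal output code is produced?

3500

Span: 14.5 V − (-14.5 V) = 29 V. LSB = 29 V / 2^12 ≈ 7.080 mV.
V_in − V_min = 10.2839 − (-14.5) = 24.7839 V.
Divide by LSB: 24.7839 × 4096/29 = 3500.5122.
Truncating gives code 3500.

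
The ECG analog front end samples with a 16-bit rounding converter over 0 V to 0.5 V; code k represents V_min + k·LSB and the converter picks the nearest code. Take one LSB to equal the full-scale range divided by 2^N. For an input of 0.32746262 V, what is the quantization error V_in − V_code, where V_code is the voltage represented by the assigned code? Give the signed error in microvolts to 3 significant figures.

+1.38 µV

Span = 0.5 V. LSB = 0.5 V / 2^16 ≈ 7.629 µV.
(V_in − V_min)/LSB = (0.32746262 − (0)) × 65536/0.5 = 42921.1805 → nearest code k = 42921.
Reconstructed level: 0 + 42921 × 0.5/65536 V = 0.32746124268 V.
V_in − V_code = 0.32746262 − (0.32746124268) = +1.38 µV.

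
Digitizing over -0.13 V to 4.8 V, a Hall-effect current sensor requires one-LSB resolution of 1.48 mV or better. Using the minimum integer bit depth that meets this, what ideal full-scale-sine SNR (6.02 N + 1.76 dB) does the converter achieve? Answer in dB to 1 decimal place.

Range = 4.8 − (-0.13) = 4.93 V.
4.93 V / 1.48 mV = 3331. Since 2^11 = 2048 and 2^12 = 4096, N = 12.
6.02(12) + 1.76 = 74.00 dB.

74.0 dB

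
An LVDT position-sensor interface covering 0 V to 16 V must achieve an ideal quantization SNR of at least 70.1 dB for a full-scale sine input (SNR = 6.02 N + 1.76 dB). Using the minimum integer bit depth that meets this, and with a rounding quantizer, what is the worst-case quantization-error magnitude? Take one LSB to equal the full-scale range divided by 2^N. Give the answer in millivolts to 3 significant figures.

1.95 mV

Full-scale range = 16 V.
6.02 N + 1.76 ≥ 70.1 gives N ≥ 11.352, so the minimum integer is 12.
LSB = 16 V / 2^12 = 3.9063 mV.
|e|_max = LSB/2 = 1.95 mV.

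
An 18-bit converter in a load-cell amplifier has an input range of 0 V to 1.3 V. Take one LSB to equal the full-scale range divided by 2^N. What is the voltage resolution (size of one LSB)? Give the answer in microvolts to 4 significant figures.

4.959 µV

Full-scale range = 1.3 V.
There are 2^18 = 262144 steps.
Step size = 1.3/262144 V = 4.959 µV.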